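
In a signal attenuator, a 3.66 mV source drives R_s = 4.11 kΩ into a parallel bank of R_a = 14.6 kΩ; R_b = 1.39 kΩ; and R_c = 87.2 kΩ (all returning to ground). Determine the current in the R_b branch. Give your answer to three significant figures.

Equivalent of the parallel group: R_p = 1.251 kΩ.
V_A = 3.66 × 1.251/5.361 = 0.8540 mV.
Branch current I = V_A/R_b = 0.8540/1.39 = 0.6144 µA.

I ≈ 0.614 µA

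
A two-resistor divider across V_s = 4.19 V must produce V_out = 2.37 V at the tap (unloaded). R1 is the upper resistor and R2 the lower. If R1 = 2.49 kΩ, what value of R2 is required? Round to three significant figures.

R2 ≈ 3.24 kΩ

The divider ratio is R2/(R1+R2) = 2.37/4.19 = 0.5656.
So R2 = R1 · V_out/(V_s − V_out) = 2.49 × 2.37/(4.19 − 2.37) = 2.49 × 1.302 = 3.242 kΩ.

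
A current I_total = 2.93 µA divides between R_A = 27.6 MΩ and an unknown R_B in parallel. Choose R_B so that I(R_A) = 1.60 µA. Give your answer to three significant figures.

In a two-way split, I_A/I_total = R_B/(R_A + R_B).
1.60/2.93 = R_B/(R_A + R_B) → R_B = R_A · (0.5461)/(1 − 0.5461) = 27.6 × 1.203 = 33.20 MΩ.

R_B ≈ 33.2 MΩ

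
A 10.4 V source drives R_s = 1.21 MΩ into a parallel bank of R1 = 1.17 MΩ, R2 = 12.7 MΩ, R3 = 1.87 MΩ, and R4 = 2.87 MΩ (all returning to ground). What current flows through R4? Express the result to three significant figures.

Combine the parallel branches: R_p = (1/1.17 + 1/12.7 + 1/1.87 + 1/2.87)⁻¹ = 0.5505 MΩ.
V_A = 10.4 × 0.5505/1.760 = 3.252 V.
Branch current I = V_A/R4 = 3.252/2.87 = 1.133 µA.
(Equivalently: I_total = 5.908 µA, then current-divider fraction G_k/ΣG = 0.1918.)

I ≈ 1.13 µA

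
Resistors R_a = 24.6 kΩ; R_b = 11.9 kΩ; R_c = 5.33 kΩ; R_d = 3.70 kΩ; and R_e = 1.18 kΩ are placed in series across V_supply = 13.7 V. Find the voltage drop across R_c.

V ≈ 1.56 V

ΣR = 24.6 + 11.9 + 5.33 + 3.70 + 1.18 = 46.71 kΩ.
V = V_supply · R/ΣR = 13.7 × 0.1141 = 1.563 V.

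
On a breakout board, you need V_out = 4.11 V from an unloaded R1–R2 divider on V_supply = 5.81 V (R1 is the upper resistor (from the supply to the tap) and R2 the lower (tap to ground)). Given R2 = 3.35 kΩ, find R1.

The divider ratio is R2/(R1+R2) = 4.11/5.81 = 0.7074.
Rearranging, R1 = R2·(1−k)/k = 3.35 × 0.4136 = 1.386 kΩ.

R1 ≈ 1.39 kΩ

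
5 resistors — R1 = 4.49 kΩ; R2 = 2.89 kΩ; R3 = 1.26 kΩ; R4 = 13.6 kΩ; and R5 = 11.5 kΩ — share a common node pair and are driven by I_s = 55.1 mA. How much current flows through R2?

ΣG = 1/4.49 + 1/2.89 + 1/1.26 + 1/13.6 + 1/11.5 = 1.523.
Current divider: I(R2) = I_s · G_k/ΣG = 55.1 × (0.3460/1.523) = 55.1 × 0.2272 = 12.52 mA.

I ≈ 12.5 mA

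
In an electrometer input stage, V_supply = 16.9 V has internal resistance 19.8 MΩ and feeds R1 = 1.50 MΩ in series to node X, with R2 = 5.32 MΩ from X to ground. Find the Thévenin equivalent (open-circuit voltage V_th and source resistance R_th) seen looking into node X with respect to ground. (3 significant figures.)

R1' = 19.8 + 1.50 = 21.30 MΩ (source resistance + R1).
Open-circuit (no load on X): V_th = V_supply · R2/(R1' + R2) = 16.9 × 5.32/(21.30 + 5.32) = 3.377 V.
Looking into X with the source shorted: R_th = R1'·R2/(R1'+R2) = 21.30 × 5.32/26.62 = 4.257 MΩ.

V_th ≈ 3.38 V, R_th ≈ 4.26 MΩ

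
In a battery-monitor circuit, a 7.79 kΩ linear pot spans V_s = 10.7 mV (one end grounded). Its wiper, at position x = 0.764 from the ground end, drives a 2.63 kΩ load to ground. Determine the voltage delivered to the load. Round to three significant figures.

V_out ≈ 5.33 mV

Lower segment x·R_p = 5.952 kΩ; upper segment (1−x)·R_p = 1.838 kΩ.
(x·R_p) ‖ R_L = 1.824 kΩ.
V_out = 10.7 × 1.824/(1.838 + 1.824) = 5.329 mV.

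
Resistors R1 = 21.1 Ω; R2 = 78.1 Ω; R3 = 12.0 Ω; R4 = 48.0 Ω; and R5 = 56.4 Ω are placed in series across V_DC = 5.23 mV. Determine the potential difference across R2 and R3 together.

V ≈ 2.19 mV

Series total: ΣR = 21.1 + 78.1 + 12.0 + 48.0 + 56.4 = 215.6 Ω.
R_{R2..R3} = 78.1 + 12.0 = 90.10 Ω.
Voltage divider: V = V_DC · (90.10 / 215.6) = 5.23 × 0.4179 = 2.186 mV.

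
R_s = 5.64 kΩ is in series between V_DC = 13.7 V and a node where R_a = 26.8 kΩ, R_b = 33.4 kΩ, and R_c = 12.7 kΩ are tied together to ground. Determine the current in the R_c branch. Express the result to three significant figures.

I ≈ 0.592 mA

Combine the parallel branches: R_p = (1/26.8 + 1/33.4 + 1/12.7)⁻¹ = 6.850 kΩ.
Node voltage V_A = V_DC · R_p/(R_s + R_p) = 13.7 × 0.5484 = 7.513 V.
I(R_c) = V_A / R_c = 7.513/12.7 = 0.5916 mA.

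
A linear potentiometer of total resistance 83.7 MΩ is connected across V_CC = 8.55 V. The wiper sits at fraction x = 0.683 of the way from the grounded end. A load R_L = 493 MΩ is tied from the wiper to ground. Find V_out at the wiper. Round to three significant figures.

V_out ≈ 5.63 V

Split the track: R_lower = x·R_p = 57.17 MΩ, R_upper = (1−x)·R_p = 26.53 MΩ.
(x·R_p) ‖ R_L = 51.23 MΩ.
V_out = 8.55 × 51.23/(26.53 + 51.23) = 5.633 V.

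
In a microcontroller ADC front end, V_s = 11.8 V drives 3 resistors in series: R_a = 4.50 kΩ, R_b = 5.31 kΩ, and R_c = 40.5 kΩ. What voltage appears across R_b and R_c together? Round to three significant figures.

V ≈ 10.7 V

Total series resistance ΣR = 4.50 + 5.31 + 40.5 = 50.31 kΩ.
R_{R_b..R_c} = 5.31 + 40.5 = 45.81 kΩ.
By the voltage-divider rule, V = 11.8 × 45.81/50.31 = 10.74 V.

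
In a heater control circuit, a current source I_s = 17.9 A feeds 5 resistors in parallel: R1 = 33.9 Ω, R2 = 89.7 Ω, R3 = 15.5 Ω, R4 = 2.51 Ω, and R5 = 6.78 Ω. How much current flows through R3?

Conductances: ΣG = 1/33.9 + 1/89.7 + 1/15.5 + 1/2.51 + 1/6.78 = 0.6511 (1/Ω).
Current divider: I(R3) = I_s · G_k/ΣG = 17.9 × (0.06452/0.6511) = 17.9 × 0.09909 = 1.774 A.

I ≈ 1.77 A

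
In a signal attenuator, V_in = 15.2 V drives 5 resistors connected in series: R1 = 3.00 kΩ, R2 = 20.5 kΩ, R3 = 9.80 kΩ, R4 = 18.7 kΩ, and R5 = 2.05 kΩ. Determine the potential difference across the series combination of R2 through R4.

Total series resistance ΣR = 3.00 + 20.5 + 9.80 + 18.7 + 2.05 = 54.05 kΩ.
R_{R2..R4} = 20.5 + 9.80 + 18.7 = 49.00 kΩ.
Voltage divider: V = V_in · (49.00 / 54.05) = 15.2 × 0.9066 = 13.78 V.

V ≈ 13.8 V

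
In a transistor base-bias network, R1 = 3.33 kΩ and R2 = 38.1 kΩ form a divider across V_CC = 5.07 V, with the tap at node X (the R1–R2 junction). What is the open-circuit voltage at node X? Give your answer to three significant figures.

V_th ≈ 4.66 V

V_th is the unloaded tap voltage: V_CC · R2/(R1+R2) = 5.07 × 0.9196 = 4.662 V.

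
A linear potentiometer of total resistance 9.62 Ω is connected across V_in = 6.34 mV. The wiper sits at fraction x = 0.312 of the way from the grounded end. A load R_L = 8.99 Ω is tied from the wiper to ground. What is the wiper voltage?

Split the track: R_lower = x·R_p = 3.001 Ω, R_upper = (1−x)·R_p = 6.619 Ω.
(x·R_p) ‖ R_L = 2.250 Ω.
Then V_out = V_in · 2.250/(6.619 + 2.250) = 1.609 mV.
(Unloaded: V_out = x·V_in = 1.98 mV.)

V_out ≈ 1.61 mV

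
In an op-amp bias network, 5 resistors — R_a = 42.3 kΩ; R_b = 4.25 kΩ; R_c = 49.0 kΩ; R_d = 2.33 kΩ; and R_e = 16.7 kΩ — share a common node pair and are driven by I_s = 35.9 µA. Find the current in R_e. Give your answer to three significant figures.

I ≈ 2.80 µA

Conductances: ΣG = 1/42.3 + 1/4.25 + 1/49.0 + 1/2.33 + 1/16.7 = 0.7684 (1/kΩ).
By the current-divider rule, I = I_s · G_k/ΣG = 35.9 × 0.07793 = 2.798 µA.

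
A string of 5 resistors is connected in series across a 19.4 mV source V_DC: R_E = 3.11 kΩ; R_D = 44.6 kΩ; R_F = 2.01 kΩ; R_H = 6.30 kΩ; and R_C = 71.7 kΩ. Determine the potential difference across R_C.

Series total: ΣR = 3.11 + 44.6 + 2.01 + 6.30 + 71.7 = 127.7 kΩ.
Voltage divider: V = V_DC · (71.70 / 127.7) = 19.4 × 0.5614 = 10.89 mV.

V ≈ 10.9 mV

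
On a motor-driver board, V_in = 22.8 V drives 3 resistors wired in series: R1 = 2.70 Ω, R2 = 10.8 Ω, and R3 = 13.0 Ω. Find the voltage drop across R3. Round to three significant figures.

V ≈ 11.2 V

ΣR = 2.70 + 10.8 + 13.0 = 26.50 Ω.
Voltage divider: V = V_in · (13.00 / 26.50) = 22.8 × 0.4906 = 11.18 V.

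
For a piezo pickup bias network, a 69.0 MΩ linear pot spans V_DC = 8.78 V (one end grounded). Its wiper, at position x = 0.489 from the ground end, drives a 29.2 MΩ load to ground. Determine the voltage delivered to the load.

The pot divides into 35.26 MΩ above the wiper and 33.74 MΩ below.
Lower segment in parallel with the load: 33.74 ‖ 29.2 = 15.65 MΩ.
Then V_out = V_DC · 15.65/(35.26 + 15.65) = 2.699 V.

V_out ≈ 2.70 V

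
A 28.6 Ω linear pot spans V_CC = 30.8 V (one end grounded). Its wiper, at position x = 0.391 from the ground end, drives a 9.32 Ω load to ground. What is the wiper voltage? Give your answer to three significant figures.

V_out ≈ 6.96 V

The pot divides into 17.42 Ω above the wiper and 11.18 Ω below.
Lower segment in parallel with the load: 11.18 ‖ 9.32 = 5.083 Ω.
Loaded-divider output: V_out = 30.8 × 0.2259 = 6.958 V.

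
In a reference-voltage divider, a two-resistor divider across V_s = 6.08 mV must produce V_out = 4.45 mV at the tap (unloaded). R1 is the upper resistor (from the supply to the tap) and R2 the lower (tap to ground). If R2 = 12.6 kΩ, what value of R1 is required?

V_out/V_s = R2/(R1+R2) = 0.7319.
So R1 = R2 · (V_s/V_out − 1) = 12.6 × (6.08/4.45 − 1) = 12.6 × 0.3663 = 4.615 kΩ.

R1 ≈ 4.62 kΩ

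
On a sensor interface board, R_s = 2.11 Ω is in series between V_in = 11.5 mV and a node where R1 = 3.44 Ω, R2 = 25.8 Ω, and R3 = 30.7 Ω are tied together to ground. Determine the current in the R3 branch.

I ≈ 0.212 mA

Combine the parallel branches: R_p = (1/3.44 + 1/25.8 + 1/30.7)⁻¹ = 2.762 Ω.
V_A = 11.5 × 2.762/4.872 = 6.520 mV.
Branch current I = V_A/R3 = 6.520/30.7 = 0.2124 mA.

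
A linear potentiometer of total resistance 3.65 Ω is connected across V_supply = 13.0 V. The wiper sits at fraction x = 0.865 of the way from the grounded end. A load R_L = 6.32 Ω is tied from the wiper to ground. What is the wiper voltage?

Split the track: R_lower = x·R_p = 3.157 Ω, R_upper = (1−x)·R_p = 0.4928 Ω.
Lower segment in parallel with the load: 3.157 ‖ 6.32 = 2.105 Ω.
V_out = 13.0 × 2.105/(0.4928 + 2.105) = 10.53 V.
(Unloaded: V_out = x·V_supply = 11.2 V.)

V_out ≈ 10.5 V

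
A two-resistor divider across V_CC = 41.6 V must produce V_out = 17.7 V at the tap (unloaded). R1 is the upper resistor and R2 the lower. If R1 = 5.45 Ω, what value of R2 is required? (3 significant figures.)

Required fraction k = V_out/V_CC = 0.4255.
Rearranging, R2 = R1·k/(1−k) = 5.45 × 0.7406 = 4.036 Ω.

R2 ≈ 4.04 Ω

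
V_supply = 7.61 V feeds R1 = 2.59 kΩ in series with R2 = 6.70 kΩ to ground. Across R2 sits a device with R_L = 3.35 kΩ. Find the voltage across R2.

First combine the lower leg with the load: R2 ‖ R_L = 2.233 kΩ.
Now apply the divider: V_out = 7.61 × 0.4630 = 3.524 V.

V_out ≈ 3.52 V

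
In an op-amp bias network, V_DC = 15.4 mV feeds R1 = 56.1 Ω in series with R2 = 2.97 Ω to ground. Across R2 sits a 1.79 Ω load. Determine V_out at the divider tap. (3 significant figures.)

V_out ≈ 0.301 mV

First combine the lower leg with the load: R2 ‖ R_L = 1.117 Ω.
Voltage divider with the loaded lower leg: V_out = 15.4 × 1.117/(56.1 + 1.117) = 15.4 × 0.01952 = 0.3006 mV.
(Unloaded it would be 0.774 mV; the load pulls it down.)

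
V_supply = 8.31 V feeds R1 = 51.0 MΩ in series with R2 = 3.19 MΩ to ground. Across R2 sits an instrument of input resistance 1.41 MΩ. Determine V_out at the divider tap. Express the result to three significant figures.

V_out ≈ 0.156 V

The load sits in parallel with R2, giving an effective lower resistance R2' = R2·R_L/(R2+R_L) = 0.9778 MΩ.
Then V_out = V_supply · R2'/(R1 + R2') = 8.31 × 0.9778/51.98 = 0.1563 V.
(Unloaded it would be 0.489 V; the load pulls it down.)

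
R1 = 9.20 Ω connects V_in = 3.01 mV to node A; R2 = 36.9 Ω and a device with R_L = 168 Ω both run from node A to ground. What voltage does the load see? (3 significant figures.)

V_out ≈ 2.31 mV

First combine the lower leg with the load: R2 ‖ R_L = 30.25 Ω.
Then V_out = V_in · R2'/(R1 + R2') = 3.01 × 30.25/39.45 = 2.308 mV.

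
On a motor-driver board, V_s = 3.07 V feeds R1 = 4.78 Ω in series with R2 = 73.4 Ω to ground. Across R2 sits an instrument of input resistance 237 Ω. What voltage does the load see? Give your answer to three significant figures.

R2 ‖ R_L = (73.4 × 237)/(73.4 + 237) = 56.04 Ω.
Voltage divider with the loaded lower leg: V_out = 3.07 × 56.04/(4.78 + 56.04) = 3.07 × 0.9214 = 2.829 V.

V_out ≈ 2.83 V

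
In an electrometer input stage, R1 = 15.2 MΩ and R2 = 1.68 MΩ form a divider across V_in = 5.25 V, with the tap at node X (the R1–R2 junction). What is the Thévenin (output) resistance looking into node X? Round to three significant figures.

Zeroing V_in shorts the top of R1 to ground, so R_th = R1 ‖ R2 = 1.513 MΩ.

R_th ≈ 1.51 MΩ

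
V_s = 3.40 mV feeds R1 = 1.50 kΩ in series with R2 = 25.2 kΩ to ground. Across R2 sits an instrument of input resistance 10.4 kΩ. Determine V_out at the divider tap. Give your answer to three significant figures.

V_out ≈ 2.82 mV

The load sits in parallel with R2, giving an effective lower resistance R2' = R2·R_L/(R2+R_L) = 7.362 kΩ.
Voltage divider with the loaded lower leg: V_out = 3.40 × 7.362/(1.50 + 7.362) = 3.40 × 0.8307 = 2.824 mV.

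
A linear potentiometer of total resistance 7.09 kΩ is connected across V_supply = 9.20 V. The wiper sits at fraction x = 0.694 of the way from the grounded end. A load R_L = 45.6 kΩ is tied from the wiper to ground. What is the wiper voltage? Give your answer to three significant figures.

V_out ≈ 6.18 V

The pot divides into 2.170 kΩ above the wiper and 4.920 kΩ below.
Lower segment in parallel with the load: 4.920 ‖ 45.6 = 4.441 kΩ.
V_out = 9.20 × 4.441/(2.170 + 4.441) = 6.181 V.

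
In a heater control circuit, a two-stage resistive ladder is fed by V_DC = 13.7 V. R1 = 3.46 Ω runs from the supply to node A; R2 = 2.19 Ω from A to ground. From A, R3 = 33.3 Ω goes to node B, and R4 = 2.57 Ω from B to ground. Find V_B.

V_B ≈ 0.367 V

Looking into the second stage from A: R3 + R4 = 35.87 Ω appears in parallel with R2.
R2 ‖ (R3+R4) = 2.064 Ω.
V_A = 13.7 × 2.064/(3.46 + 2.064) = 5.119 V.
V_B = V_A × 0.07165 = 0.3668 V.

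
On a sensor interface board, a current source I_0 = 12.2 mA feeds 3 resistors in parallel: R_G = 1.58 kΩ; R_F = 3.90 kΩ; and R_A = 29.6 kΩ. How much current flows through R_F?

Total conductance ΣG = 1/1.58 + 1/3.90 + 1/29.6 = 0.9231 (units of 1/kΩ).
By the current-divider rule, I = I_0 · G_k/ΣG = 12.2 × 0.2778 = 3.389 mA.

I ≈ 3.39 mA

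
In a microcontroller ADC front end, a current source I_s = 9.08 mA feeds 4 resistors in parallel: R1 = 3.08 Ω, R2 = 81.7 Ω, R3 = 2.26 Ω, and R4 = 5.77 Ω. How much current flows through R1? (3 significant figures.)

ΣG = 1/3.08 + 1/81.7 + 1/2.26 + 1/5.77 = 0.9527.
By the current-divider rule, I = I_s · G_k/ΣG = 9.08 × 0.3408 = 3.094 mA.

I ≈ 3.09 mA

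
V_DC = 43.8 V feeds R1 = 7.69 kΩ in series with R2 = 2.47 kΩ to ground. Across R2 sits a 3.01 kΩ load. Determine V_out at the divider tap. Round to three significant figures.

V_out ≈ 6.57 V

R2 ‖ R_L = (2.47 × 3.01)/(2.47 + 3.01) = 1.357 kΩ.
Voltage divider with the loaded lower leg: V_out = 43.8 × 1.357/(7.69 + 1.357) = 43.8 × 0.1500 = 6.569 V.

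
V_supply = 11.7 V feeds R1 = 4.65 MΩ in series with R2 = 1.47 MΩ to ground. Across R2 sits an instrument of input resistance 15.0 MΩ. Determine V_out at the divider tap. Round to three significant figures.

V_out ≈ 2.62 V

First combine the lower leg with the load: R2 ‖ R_L = 1.339 MΩ.
Then V_out = V_supply · R2'/(R1 + R2') = 11.7 × 1.339/5.989 = 2.616 V.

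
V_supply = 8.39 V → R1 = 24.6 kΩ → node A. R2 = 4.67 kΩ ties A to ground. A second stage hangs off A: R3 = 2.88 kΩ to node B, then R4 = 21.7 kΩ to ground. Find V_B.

The second stage (R3 + R4 = 24.58 kΩ) loads node A in parallel with R2.
Effective lower resistance at A: R2 ‖ 24.58 = 3.924 kΩ.
So V_A = 8.39 × 0.1376 = 1.154 V.
Stage 2 is unloaded, so V_B = V_A · R4/(R3+R4) = 1.154 × 21.7/24.58 = 1.019 V.

V_B ≈ 1.02 V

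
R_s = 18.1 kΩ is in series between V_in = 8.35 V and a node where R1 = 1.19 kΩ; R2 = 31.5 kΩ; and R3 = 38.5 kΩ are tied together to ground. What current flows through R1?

I ≈ 0.407 mA

Combine the parallel branches: R_p = (1/1.19 + 1/31.5 + 1/38.5)⁻¹ = 1.114 kΩ.
Node voltage V_A = V_in · R_p/(R_s + R_p) = 8.35 × 0.05795 = 0.4839 V.
I(R1) = V_A / R1 = 0.4839/1.19 = 0.4067 mA.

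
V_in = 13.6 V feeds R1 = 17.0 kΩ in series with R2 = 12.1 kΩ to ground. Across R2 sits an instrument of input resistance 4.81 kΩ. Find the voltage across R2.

V_out ≈ 2.29 V

The load sits in parallel with R2, giving an effective lower resistance R2' = R2·R_L/(R2+R_L) = 3.442 kΩ.
Now apply the divider: V_out = 13.6 × 0.1684 = 2.290 V.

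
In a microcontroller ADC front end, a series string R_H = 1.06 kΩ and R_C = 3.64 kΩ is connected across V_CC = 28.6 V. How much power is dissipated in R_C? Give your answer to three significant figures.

P ≈ 135 mW

The common current is I = 28.6/4.700 = 6.085 mA.
P(R_C) = I²·R_C = (6.085)² × 3.64 = 134.8 mW.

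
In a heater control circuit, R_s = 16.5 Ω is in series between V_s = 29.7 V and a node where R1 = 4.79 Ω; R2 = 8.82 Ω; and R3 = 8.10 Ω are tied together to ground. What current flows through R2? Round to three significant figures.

I ≈ 0.403 A

Parallel bank: R_p = 1/(1/4.79 + 1/8.82 + 1/8.10) = 2.244 Ω.
V_A by voltage divider: V_A = 29.7 × 2.244/(16.5 + 2.244) = 3.556 V.
I(R2) = V_A / R2 = 3.556/8.82 = 0.4032 A.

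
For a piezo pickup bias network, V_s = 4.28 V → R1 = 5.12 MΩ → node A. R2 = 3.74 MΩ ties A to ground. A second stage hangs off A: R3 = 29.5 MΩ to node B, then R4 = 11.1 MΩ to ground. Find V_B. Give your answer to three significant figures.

The second stage (R3 + R4 = 40.60 MΩ) loads node A in parallel with R2.
Effective lower resistance at A: R2 ‖ 40.60 = 3.425 MΩ.
So V_A = 4.28 × 0.4008 = 1.715 V.
Then the unloaded second divider: V_B = V_A × R4/(R3+R4) = 1.715 × 0.2734 = 0.4690 V.

V_B ≈ 0.469 V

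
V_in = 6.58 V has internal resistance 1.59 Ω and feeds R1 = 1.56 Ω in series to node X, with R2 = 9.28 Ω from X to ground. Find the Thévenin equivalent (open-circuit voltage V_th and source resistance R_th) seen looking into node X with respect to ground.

R1' = 1.59 + 1.56 = 3.150 Ω (source resistance + R1).
With X open, the divider is unloaded: V_th = 6.58 × 9.28/12.43 = 4.913 V.
Looking into X with the source shorted: R_th = R1'·R2/(R1'+R2) = 3.150 × 9.28/12.43 = 2.352 Ω.

V_th ≈ 4.91 V, R_th ≈ 2.35 Ω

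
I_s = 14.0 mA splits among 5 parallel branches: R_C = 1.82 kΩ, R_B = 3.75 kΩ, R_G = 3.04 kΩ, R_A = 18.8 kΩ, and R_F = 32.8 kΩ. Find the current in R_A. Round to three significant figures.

ΣG = 1/1.82 + 1/3.75 + 1/3.04 + 1/18.8 + 1/32.8 = 1.229.
By the current-divider rule, I = I_s · G_k/ΣG = 14.0 × 0.04329 = 0.6061 mA.

I ≈ 0.606 mA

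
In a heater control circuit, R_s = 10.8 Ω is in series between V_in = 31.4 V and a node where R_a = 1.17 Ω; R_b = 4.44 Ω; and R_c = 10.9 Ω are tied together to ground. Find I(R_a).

I ≈ 1.97 A

Equivalent of the parallel group: R_p = 0.8535 Ω.
V_A by voltage divider: V_A = 31.4 × 0.8535/(10.8 + 0.8535) = 2.300 V.
Branch current I = V_A/R_a = 2.300/1.17 = 1.966 A.
(Equivalently: I_total = 2.694 A, then current-divider fraction G_k/ΣG = 0.7295.)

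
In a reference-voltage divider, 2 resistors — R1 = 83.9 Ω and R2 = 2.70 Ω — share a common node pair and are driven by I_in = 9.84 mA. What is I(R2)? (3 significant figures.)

I ≈ 9.53 mA

Two-branch current divider: I_k = I_in · R_other/(R_1 + R_2).
I(R2) = 9.84 × 83.9/(83.9 + 2.70) = 9.84 × 0.9688 = 9.533 mA.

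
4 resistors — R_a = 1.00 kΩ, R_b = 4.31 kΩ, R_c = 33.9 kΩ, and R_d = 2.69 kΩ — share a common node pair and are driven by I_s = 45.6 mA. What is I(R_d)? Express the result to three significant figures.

I ≈ 10.4 mA

Conductances: ΣG = 1/1.00 + 1/4.31 + 1/33.9 + 1/2.69 = 1.633 (1/kΩ).
R_d takes the fraction G_k/ΣG = 0.3717/1.633 = 0.2276, so I = 45.6 × 0.2276 = 10.38 mA.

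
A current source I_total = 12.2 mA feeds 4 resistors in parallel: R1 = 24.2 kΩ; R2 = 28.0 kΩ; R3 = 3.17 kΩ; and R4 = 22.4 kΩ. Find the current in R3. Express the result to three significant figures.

ΣG = 1/24.2 + 1/28.0 + 1/3.17 + 1/22.4 = 0.4371.
By the current-divider rule, I = I_total · G_k/ΣG = 12.2 × 0.7216 = 8.804 mA.

I ≈ 8.80 mA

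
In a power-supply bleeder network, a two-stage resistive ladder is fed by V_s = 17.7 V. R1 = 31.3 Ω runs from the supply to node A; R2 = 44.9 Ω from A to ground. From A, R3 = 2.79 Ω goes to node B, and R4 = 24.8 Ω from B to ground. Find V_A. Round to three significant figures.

V_A ≈ 6.25 V

Node A sees R2 in parallel with the series input of stage 2, R3 + R4 = 27.59 Ω.
Effective lower resistance at A: R2 ‖ 27.59 = 17.09 Ω.
First divider: V_A = V_s · 17.09/(31.3 + 17.09) = 6.251 V.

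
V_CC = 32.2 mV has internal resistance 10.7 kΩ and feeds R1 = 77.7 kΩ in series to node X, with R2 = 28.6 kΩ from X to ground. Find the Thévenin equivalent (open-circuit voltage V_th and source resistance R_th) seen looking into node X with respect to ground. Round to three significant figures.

R1' = 10.7 + 77.7 = 88.40 kΩ (source resistance + R1).
Open-circuit (no load on X): V_th = V_CC · R2/(R1' + R2) = 32.2 × 28.6/(88.40 + 28.6) = 7.871 mV.
With V_CC suppressed (replaced by a short), R_th = R1' ‖ R2 = (88.40 × 28.6)/(88.40 + 28.6) = 21.61 kΩ.

V_th ≈ 7.87 mV, R_th ≈ 21.6 kΩ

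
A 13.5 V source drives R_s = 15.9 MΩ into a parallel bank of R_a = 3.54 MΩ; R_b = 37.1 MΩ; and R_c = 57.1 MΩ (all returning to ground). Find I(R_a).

I ≈ 0.615 µA

Equivalent of the parallel group: R_p = 3.059 MΩ.
Node voltage V_A = V_DC · R_p/(R_s + R_p) = 13.5 × 0.1613 = 2.178 V.
Branch current I = V_A/R_a = 2.178/3.54 = 0.6152 µA.
(Equivalently: I_total = 0.7121 µA, then current-divider fraction G_k/ΣG = 0.8640.)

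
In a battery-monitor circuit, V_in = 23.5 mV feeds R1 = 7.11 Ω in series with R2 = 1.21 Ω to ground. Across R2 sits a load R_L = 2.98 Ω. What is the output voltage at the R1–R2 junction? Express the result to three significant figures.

The load sits in parallel with R2, giving an effective lower resistance R2' = R2·R_L/(R2+R_L) = 0.8606 Ω.
Voltage divider with the loaded lower leg: V_out = 23.5 × 0.8606/(7.11 + 0.8606) = 23.5 × 0.1080 = 2.537 mV.
(Unloaded it would be 3.42 mV; the load pulls it down.)

V_out ≈ 2.54 mV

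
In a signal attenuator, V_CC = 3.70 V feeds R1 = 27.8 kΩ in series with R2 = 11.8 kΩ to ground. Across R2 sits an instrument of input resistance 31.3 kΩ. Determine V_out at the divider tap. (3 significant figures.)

R2 ‖ R_L = (11.8 × 31.3)/(11.8 + 31.3) = 8.569 kΩ.
Now apply the divider: V_out = 3.70 × 0.2356 = 0.8718 V.

V_out ≈ 0.872 V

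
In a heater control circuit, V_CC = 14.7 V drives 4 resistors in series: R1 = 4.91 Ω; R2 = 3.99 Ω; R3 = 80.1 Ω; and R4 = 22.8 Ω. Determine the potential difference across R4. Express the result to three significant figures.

V ≈ 3.00 V

Total series resistance ΣR = 4.91 + 3.99 + 80.1 + 22.8 = 111.8 Ω.
Voltage divider: V = V_CC · (22.80 / 111.8) = 14.7 × 0.2039 = 2.998 V.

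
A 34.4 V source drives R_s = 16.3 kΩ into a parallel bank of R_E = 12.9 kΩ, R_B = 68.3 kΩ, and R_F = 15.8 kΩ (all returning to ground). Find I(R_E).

I ≈ 0.755 mA

Equivalent of the parallel group: R_p = 6.433 kΩ.
V_A by voltage divider: V_A = 34.4 × 6.433/(16.3 + 6.433) = 9.734 V.
Branch current I = V_A/R_E = 9.734/12.9 = 0.7546 mA.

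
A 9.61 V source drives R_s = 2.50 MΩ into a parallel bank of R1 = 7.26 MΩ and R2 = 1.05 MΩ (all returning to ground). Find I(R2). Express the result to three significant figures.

Parallel bank: R_p = 1/(1/7.26 + 1/1.05) = 0.9173 MΩ.
V_A by voltage divider: V_A = 9.61 × 0.9173/(2.50 + 0.9173) = 2.580 V.
Branch current I = V_A/R2 = 2.580/1.05 = 2.457 µA.

I ≈ 2.46 µA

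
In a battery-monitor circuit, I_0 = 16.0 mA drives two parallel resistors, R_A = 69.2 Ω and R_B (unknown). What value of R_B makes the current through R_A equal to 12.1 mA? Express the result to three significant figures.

Two-branch current divider: I_A = I_0 · R_B/(R_A + R_B).
With f = 0.7562, R_B = R_A · f/(1−f) = 69.2 × 3.103 = 214.7 Ω.

R_B ≈ 215 Ω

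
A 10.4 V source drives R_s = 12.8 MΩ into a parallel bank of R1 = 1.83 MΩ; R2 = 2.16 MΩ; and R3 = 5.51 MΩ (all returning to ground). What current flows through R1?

Equivalent of the parallel group: R_p = 0.8397 MΩ.
V_A = 10.4 × 0.8397/13.64 = 0.6403 V.
Branch current I = V_A/R1 = 0.6403/1.83 = 0.3499 µA.
(Equivalently: I_total = 0.7625 µA, then current-divider fraction G_k/ΣG = 0.4589.)

I ≈ 0.350 µA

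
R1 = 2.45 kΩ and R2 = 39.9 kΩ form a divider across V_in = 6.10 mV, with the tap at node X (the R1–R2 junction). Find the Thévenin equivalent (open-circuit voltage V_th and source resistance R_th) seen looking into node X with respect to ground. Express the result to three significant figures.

V_th ≈ 5.75 mV, R_th ≈ 2.31 kΩ

Open-circuit (no load on X): V_th = V_in · R2/(R1 + R2) = 6.10 × 39.9/(2.450 + 39.9) = 5.747 mV.
Zeroing V_in shorts the top of R1 to ground, so R_th = R1 ‖ R2 = 2.308 kΩ.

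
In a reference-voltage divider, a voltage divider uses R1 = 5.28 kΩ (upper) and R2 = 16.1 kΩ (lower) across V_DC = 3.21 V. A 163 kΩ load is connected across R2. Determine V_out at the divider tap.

The load sits in parallel with R2, giving an effective lower resistance R2' = R2·R_L/(R2+R_L) = 14.65 kΩ.
Then V_out = V_DC · R2'/(R1 + R2') = 3.21 × 14.65/19.93 = 2.360 V.

V_out ≈ 2.36 V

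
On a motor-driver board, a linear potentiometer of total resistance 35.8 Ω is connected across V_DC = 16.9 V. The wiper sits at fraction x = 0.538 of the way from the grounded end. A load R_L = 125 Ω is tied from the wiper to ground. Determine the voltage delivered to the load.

V_out ≈ 8.49 V

Lower segment x·R_p = 19.26 Ω; upper segment (1−x)·R_p = 16.54 Ω.
Lower segment in parallel with the load: 19.26 ‖ 125 = 16.69 Ω.
Loaded-divider output: V_out = 16.9 × 0.5022 = 8.488 V.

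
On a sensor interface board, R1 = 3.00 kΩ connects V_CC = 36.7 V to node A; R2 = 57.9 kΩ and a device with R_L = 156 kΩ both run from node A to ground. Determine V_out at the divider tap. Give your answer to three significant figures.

V_out ≈ 34.3 V

First combine the lower leg with the load: R2 ‖ R_L = 42.23 kΩ.
Now apply the divider: V_out = 36.7 × 0.9337 = 34.27 V.
(Unloaded it would be 34.9 V; the load pulls it down.)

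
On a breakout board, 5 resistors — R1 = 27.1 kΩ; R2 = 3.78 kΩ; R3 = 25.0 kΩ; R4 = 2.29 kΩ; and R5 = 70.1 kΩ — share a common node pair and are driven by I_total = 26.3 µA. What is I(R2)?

I ≈ 8.78 µA

Conductances: ΣG = 1/27.1 + 1/3.78 + 1/25.0 + 1/2.29 + 1/70.1 = 0.7924 (1/kΩ).
R2 takes the fraction G_k/ΣG = 0.2646/0.7924 = 0.3339, so I = 26.3 × 0.3339 = 8.781 µA.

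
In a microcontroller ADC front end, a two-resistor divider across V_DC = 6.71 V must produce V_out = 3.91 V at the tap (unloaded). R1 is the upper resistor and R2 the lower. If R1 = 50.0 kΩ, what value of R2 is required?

R2 ≈ 69.8 kΩ

Required fraction k = V_out/V_DC = 0.5827.
Rearranging, R2 = R1·k/(1−k) = 50.0 × 1.396 = 69.82 kΩ.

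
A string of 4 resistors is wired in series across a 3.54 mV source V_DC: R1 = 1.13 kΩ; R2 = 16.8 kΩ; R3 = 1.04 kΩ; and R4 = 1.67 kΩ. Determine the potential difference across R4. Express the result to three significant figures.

V ≈ 0.286 mV

ΣR = 1.13 + 16.8 + 1.04 + 1.67 = 20.64 kΩ.
V = V_DC · R/ΣR = 3.54 × 0.08091 = 0.2864 mV.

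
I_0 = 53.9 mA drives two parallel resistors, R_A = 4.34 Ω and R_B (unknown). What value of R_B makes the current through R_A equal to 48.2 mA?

R_B ≈ 36.7 Ω

In a two-way split, I_A/I_0 = R_B/(R_A + R_B).
48.2/53.9 = R_B/(R_A + R_B) → R_B = R_A · (0.8942)/(1 − 0.8942) = 4.34 × 8.456 = 36.70 Ω.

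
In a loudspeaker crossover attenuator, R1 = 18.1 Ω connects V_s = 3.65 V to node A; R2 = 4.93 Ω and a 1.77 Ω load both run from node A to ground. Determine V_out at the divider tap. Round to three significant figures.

First combine the lower leg with the load: R2 ‖ R_L = 1.302 Ω.
Then V_out = V_s · R2'/(R1 + R2') = 3.65 × 1.302/19.40 = 0.2450 V.
(Unloaded it would be 0.781 V; the load pulls it down.)

V_out ≈ 0.245 V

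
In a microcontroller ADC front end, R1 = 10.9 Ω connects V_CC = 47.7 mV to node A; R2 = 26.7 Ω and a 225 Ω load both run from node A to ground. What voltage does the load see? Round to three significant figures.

V_out ≈ 32.7 mV

First combine the lower leg with the load: R2 ‖ R_L = 23.87 Ω.
Now apply the divider: V_out = 47.7 × 0.6865 = 32.75 mV.
(Unloaded it would be 33.9 mV; the load pulls it down.)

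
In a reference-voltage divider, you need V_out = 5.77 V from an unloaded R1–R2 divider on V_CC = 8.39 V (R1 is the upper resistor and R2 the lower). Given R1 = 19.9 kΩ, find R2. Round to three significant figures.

R2 ≈ 43.8 kΩ

The divider ratio is R2/(R1+R2) = 5.77/8.39 = 0.6877.
So R2 = R1 · V_out/(V_CC − V_out) = 19.9 × 5.77/(8.39 − 5.77) = 19.9 × 2.202 = 43.83 kΩ.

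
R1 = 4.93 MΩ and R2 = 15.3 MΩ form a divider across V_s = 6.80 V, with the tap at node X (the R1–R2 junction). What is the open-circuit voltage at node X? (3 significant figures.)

V_th ≈ 5.14 V

With X open, the divider is unloaded: V_th = 6.80 × 15.3/20.23 = 5.143 V.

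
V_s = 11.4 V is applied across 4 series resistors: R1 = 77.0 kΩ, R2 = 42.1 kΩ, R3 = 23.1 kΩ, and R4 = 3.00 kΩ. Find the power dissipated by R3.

P ≈ 0.142 mW

Series current I = V_s/ΣR = 11.4/145.2 = 0.07851 mA.
P = I²R = 0.006164 × 23.1 = 0.1424 mW.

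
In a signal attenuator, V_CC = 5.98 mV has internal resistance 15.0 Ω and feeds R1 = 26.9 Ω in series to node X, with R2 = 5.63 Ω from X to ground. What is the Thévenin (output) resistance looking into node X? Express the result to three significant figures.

R_th ≈ 4.96 Ω

R1' = 15.0 + 26.9 = 41.90 Ω (source resistance + R1).
Looking into X with the source shorted: R_th = R1'·R2/(R1'+R2) = 41.90 × 5.63/47.53 = 4.963 Ω.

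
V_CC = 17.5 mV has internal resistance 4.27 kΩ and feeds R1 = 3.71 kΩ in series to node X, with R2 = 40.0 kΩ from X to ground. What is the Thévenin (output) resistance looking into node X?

R1' = 4.27 + 3.71 = 7.980 kΩ (source resistance + R1).
With V_CC suppressed (replaced by a short), R_th = R1' ‖ R2 = (7.980 × 40.0)/(7.980 + 40.0) = 6.653 kΩ.

R_th ≈ 6.65 kΩ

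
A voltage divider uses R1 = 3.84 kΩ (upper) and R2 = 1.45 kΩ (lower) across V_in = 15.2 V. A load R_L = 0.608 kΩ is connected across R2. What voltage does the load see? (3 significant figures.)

V_out ≈ 1.53 V

R2 ‖ R_L = (1.45 × 0.608)/(1.45 + 0.608) = 0.4284 kΩ.
Now apply the divider: V_out = 15.2 × 0.1004 = 1.525 V.
(Unloaded it would be 4.17 V; the load pulls it down.)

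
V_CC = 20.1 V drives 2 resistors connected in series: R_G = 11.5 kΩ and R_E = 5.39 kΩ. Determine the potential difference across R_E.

V ≈ 6.41 V

Total series resistance ΣR = 11.5 + 5.39 = 16.89 kΩ.
Voltage divider: V = V_CC · (5.390 / 16.89) = 20.1 × 0.3191 = 6.414 V.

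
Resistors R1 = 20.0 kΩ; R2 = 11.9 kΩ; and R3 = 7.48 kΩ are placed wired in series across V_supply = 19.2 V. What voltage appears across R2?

V ≈ 5.80 V

Total series resistance ΣR = 20.0 + 11.9 + 7.48 = 39.38 kΩ.
By the voltage-divider rule, V = 19.2 × 11.90/39.38 = 5.802 V.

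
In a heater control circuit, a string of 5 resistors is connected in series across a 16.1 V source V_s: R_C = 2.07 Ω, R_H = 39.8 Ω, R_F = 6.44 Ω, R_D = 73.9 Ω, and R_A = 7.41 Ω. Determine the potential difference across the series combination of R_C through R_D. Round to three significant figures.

V ≈ 15.2 V

Total series resistance ΣR = 2.07 + 39.8 + 6.44 + 73.9 + 7.41 = 129.6 Ω.
R_{R_C..R_D} = 2.07 + 39.8 + 6.44 + 73.9 = 122.2 Ω.
By the voltage-divider rule, V = 16.1 × 122.2/129.6 = 15.18 V.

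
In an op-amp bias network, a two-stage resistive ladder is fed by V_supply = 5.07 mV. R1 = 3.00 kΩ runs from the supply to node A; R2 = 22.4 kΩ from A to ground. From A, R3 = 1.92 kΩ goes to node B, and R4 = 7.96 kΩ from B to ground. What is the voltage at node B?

V_B ≈ 2.84 mV

The second stage (R3 + R4 = 9.880 kΩ) loads node A in parallel with R2.
R2 ‖ (R3+R4) = 6.856 kΩ.
First divider: V_A = V_supply · 6.856/(3.00 + 6.856) = 3.527 mV.
Stage 2 is unloaded, so V_B = V_A · R4/(R3+R4) = 3.527 × 7.96/9.880 = 2.841 mV.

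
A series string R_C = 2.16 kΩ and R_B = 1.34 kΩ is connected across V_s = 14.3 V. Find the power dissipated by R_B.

The common current is I = 14.3/3.500 = 4.086 mA.
P(R_B) = I²·R_B = (4.086)² × 1.34 = 22.37 mW.

P ≈ 22.4 mW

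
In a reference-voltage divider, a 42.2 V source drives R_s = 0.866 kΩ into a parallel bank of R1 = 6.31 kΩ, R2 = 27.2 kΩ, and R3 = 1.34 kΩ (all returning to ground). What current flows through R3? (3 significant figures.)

Equivalent of the parallel group: R_p = 1.062 kΩ.
V_A by voltage divider: V_A = 42.2 × 1.062/(0.866 + 1.062) = 23.25 V.
Branch current I = V_A/R3 = 23.25/1.34 = 17.35 mA.
(Check via current divider: I_total = 21.89 mA; share G_k/ΣG = 0.7926 → same result.)

I ≈ 17.3 mA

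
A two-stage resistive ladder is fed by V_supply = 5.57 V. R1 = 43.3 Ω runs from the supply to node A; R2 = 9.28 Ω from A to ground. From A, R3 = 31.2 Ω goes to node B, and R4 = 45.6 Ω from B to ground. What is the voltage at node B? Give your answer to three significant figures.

V_B ≈ 0.531 V

The second stage (R3 + R4 = 76.80 Ω) loads node A in parallel with R2.
R2 ‖ (R3+R4) = 8.280 Ω.
V_A = 5.57 × 8.280/(43.3 + 8.280) = 0.8941 V.
V_B = V_A × 0.5938 = 0.5309 V.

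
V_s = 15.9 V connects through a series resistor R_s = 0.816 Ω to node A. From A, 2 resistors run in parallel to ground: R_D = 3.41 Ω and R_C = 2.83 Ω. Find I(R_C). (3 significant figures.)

I ≈ 3.68 A

Combine the parallel branches: R_p = (1/3.41 + 1/2.83)⁻¹ = 1.547 Ω.
V_A = 15.9 × 1.547/2.363 = 10.41 V.
I(R_C) = V_A / R_C = 10.41/2.83 = 3.678 A.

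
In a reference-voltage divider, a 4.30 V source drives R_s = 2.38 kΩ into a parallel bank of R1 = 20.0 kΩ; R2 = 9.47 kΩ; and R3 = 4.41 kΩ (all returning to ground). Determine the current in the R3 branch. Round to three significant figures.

Equivalent of the parallel group: R_p = 2.615 kΩ.
V_A by voltage divider: V_A = 4.30 × 2.615/(2.38 + 2.615) = 2.251 V.
I(R3) = V_A / R3 = 2.251/4.41 = 0.5105 mA.
(Equivalently: I_total = 0.8608 mA, then current-divider fraction G_k/ΣG = 0.5931.)

I ≈ 0.511 mA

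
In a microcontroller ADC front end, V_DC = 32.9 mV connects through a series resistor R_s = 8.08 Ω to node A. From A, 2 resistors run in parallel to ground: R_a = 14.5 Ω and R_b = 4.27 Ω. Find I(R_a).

I ≈ 0.658 mA

Combine the parallel branches: R_p = (1/14.5 + 1/4.27)⁻¹ = 3.299 Ω.
V_A by voltage divider: V_A = 32.9 × 3.299/(8.08 + 3.299) = 9.538 mV.
I(R_a) = V_A / R_a = 9.538/14.5 = 0.6578 mA.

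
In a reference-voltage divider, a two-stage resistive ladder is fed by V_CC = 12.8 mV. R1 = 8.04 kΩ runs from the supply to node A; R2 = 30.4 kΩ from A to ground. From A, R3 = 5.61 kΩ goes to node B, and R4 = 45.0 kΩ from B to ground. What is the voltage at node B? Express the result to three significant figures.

The second stage (R3 + R4 = 50.61 kΩ) loads node A in parallel with R2.
R2 ‖ (R3+R4) = 18.99 kΩ.
So V_A = 12.8 × 0.7026 = 8.993 mV.
Stage 2 is unloaded, so V_B = V_A · R4/(R3+R4) = 8.993 × 45.0/50.61 = 7.996 mV.

V_B ≈ 8.00 mV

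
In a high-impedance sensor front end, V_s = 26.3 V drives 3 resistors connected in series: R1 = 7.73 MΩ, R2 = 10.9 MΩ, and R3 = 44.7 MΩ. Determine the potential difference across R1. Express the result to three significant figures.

V ≈ 3.21 V

Total series resistance ΣR = 7.73 + 10.9 + 44.7 = 63.33 MΩ.
Voltage divider: V = V_s · (7.730 / 63.33) = 26.3 × 0.1221 = 3.210 V.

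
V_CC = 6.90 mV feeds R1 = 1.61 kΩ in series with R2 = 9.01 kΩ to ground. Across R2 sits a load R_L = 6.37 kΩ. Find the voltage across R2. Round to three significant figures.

V_out ≈ 4.82 mV

The load sits in parallel with R2, giving an effective lower resistance R2' = R2·R_L/(R2+R_L) = 3.732 kΩ.
Now apply the divider: V_out = 6.90 × 0.6986 = 4.820 mV.
(Unloaded it would be 5.85 mV; the load pulls it down.)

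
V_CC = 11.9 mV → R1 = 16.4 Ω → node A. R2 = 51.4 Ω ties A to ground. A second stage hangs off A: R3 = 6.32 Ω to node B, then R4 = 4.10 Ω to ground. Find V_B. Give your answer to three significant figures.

Looking into the second stage from A: R3 + R4 = 10.42 Ω appears in parallel with R2.
R2 ‖ (R3+R4) = 8.664 Ω.
V_A = 11.9 × 8.664/(16.4 + 8.664) = 4.113 mV.
Then the unloaded second divider: V_B = V_A × R4/(R3+R4) = 4.113 × 0.3935 = 1.619 mV.

V_B ≈ 1.62 mV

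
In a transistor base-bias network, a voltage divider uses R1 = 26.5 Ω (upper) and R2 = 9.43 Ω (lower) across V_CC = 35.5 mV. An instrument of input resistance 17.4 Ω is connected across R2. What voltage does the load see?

R2 ‖ R_L = (9.43 × 17.4)/(9.43 + 17.4) = 6.116 Ω.
Then V_out = V_CC · R2'/(R1 + R2') = 35.5 × 6.116/32.62 = 6.656 mV.

V_out ≈ 6.66 mV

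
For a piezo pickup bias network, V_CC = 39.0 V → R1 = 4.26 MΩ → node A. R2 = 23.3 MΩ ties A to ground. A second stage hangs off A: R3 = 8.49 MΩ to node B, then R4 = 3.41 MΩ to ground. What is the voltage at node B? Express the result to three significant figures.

Node A sees R2 in parallel with the series input of stage 2, R3 + R4 = 11.90 MΩ.
Effective lower resistance at A: R2 ‖ 11.90 = 7.877 MΩ.
First divider: V_A = V_CC · 7.877/(4.26 + 7.877) = 25.31 V.
Stage 2 is unloaded, so V_B = V_A · R4/(R3+R4) = 25.31 × 3.41/11.90 = 7.253 V.

V_B ≈ 7.25 V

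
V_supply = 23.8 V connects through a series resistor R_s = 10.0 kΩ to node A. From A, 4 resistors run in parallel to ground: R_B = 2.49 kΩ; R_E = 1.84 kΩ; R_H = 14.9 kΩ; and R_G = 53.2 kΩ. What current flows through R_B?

I ≈ 0.845 mA

Equivalent of the parallel group: R_p = 0.9699 kΩ.
Node voltage V_A = V_supply · R_p/(R_s + R_p) = 23.8 × 0.08842 = 2.104 V.
I(R_B) = V_A / R_B = 2.104/2.49 = 0.8451 mA.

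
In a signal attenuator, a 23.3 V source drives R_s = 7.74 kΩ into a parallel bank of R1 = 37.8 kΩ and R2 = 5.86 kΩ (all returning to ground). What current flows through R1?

Parallel bank: R_p = 1/(1/37.8 + 1/5.86) = 5.073 kΩ.
Node voltage V_A = V_s · R_p/(R_s + R_p) = 23.3 × 0.3959 = 9.226 V.
Branch current I = V_A/R1 = 9.226/37.8 = 0.2441 mA.

I ≈ 0.244 mA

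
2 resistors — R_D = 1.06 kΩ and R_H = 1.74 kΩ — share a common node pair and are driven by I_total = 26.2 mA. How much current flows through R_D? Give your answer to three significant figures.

Two-branch current divider: I_k = I_total · R_other/(R_1 + R_2).
I(R_D) = 26.2 × 1.74/(1.06 + 1.74) = 26.2 × 0.6214 = 16.28 mA.

I ≈ 16.3 mA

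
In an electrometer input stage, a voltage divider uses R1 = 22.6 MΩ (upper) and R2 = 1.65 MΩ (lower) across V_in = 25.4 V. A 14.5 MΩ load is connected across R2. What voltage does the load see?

First combine the lower leg with the load: R2 ‖ R_L = 1.481 MΩ.
Voltage divider with the loaded lower leg: V_out = 25.4 × 1.481/(22.6 + 1.481) = 25.4 × 0.06152 = 1.563 V.

V_out ≈ 1.56 V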